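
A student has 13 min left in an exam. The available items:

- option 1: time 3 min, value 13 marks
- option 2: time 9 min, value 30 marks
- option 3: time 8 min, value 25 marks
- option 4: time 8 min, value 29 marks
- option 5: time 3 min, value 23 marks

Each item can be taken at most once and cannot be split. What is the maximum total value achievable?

53 marks

This is a 0/1 knapsack; check combinations near the capacity.
- option 2+option 5: time 9+3=12, value 30+23=53
- option 4+option 5: time 8+3=11, value 29+23=52
- option 3+option 5: time 8+3=11, value 25+23=48
- option 1+option 2: time 3+9=12, value 13+30=43
- option 1+option 4: time 3+8=11, value 13+29=42
Best: 53 marks.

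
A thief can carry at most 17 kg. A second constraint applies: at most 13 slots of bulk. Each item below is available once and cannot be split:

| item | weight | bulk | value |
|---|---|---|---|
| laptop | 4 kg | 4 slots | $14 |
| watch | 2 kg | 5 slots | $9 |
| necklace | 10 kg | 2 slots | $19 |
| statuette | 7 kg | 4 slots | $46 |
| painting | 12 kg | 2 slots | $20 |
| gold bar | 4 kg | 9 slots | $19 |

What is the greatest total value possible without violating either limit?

Feasible sets respecting both limits:
- laptop+watch+statuette: weight 13, bulk 13, value 69
- necklace+statuette: weight 17, bulk 6, value 65
- statuette+gold bar: weight 11, bulk 13, value 65
- laptop+statuette: weight 11, bulk 8, value 60
Best: $69.

$69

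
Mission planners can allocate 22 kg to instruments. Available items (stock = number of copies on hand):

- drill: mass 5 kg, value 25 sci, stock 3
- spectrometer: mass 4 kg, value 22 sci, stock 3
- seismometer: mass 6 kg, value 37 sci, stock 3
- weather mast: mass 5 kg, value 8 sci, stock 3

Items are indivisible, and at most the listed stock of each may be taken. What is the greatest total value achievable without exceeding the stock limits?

Best selections within mass 22 and stock limits:
- 1×spectrometer + 3×seismometer: mass 22, value 133
- 2×drill + 2×seismometer: mass 22, value 124
- 1×drill + 1×spectrometer + 2×seismometer: mass 21, value 121
- 2×spectrometer + 2×seismometer: mass 20, value 118
Best: 133 sci.

133 sci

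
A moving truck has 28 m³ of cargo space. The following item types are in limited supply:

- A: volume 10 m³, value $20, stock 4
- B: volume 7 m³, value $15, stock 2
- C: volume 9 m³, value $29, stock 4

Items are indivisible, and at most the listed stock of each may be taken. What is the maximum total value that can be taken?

Best selections within volume 28 and stock limits:
- 3×C: volume 27, value 87
- 1×A + 2×C: volume 28, value 78
Best: $87.

$87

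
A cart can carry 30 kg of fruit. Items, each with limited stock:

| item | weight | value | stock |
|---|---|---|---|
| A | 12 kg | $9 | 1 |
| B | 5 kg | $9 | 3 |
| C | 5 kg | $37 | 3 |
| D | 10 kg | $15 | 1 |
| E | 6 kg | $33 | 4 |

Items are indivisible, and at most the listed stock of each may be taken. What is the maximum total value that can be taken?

Best selections within weight 30 and stock limits:
- 3×C + 2×E: weight 27, value 177
- 2×C + 3×E: weight 28, value 173
- 1×C + 4×E: weight 29, value 169
- 1×B + 3×C + 1×E: weight 26, value 153
Best: $177.

$177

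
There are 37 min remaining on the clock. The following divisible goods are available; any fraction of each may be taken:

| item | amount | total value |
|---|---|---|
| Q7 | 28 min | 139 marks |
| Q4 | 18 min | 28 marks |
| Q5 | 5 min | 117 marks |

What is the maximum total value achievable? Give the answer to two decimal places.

262.22

Take in order of value per unit:
- Q5 (117/5 per unit): all 5 → value 117, running total 117.00
- Q7 (139/28 per unit): all 28 → value 139, running total 256.00
- Q4 (28/18 per unit): 4 of 18 → value 4×28/18 = 6.2222, running total 262.22
Total 262.22.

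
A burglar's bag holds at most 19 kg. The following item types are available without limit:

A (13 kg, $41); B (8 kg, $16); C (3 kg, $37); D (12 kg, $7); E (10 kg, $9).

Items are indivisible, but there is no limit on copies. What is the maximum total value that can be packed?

Best value-per-unit is C at 37/3, and filling with it alone uses weight 6×3=18. No mix of the others beats 6×37 = 222.

$222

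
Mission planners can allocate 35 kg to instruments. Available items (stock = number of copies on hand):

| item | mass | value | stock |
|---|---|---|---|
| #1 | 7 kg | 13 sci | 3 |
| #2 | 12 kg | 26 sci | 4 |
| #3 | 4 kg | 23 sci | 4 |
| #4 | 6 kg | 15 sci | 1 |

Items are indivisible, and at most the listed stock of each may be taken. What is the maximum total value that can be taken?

Top feasible selections:
- 1×#2 + 4×#3 + 1×#4: mass 34, value 133
- 1×#1 + 1×#2 + 4×#3: mass 35, value 131
- 1×#1 + 4×#3 + 1×#4: mass 29, value 120
- 1×#2 + 4×#3: mass 28, value 118
Best: 133 sci.

133 sci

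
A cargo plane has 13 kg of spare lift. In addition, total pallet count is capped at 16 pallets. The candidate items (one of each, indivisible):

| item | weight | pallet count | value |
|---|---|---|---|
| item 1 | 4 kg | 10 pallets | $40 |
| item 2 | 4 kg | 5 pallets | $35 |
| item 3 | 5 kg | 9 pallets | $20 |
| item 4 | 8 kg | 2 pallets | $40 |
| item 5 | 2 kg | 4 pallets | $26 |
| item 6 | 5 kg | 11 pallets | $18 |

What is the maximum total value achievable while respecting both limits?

$80

Feasible sets respecting both limits:
- item 1+item 4: weight 12, pallet count 12, value 80
- item 1+item 2: weight 8, pallet count 15, value 75
- item 2+item 4: weight 12, pallet count 7, value 75
- item 1+item 5: weight 6, pallet count 14, value 66
Best: $80.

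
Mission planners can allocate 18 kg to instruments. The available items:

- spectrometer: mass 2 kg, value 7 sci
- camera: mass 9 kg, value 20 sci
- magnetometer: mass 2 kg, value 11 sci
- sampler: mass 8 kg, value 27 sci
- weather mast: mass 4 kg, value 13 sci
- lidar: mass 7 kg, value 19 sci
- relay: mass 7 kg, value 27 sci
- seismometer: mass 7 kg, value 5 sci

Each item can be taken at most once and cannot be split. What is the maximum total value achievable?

65 sci

Check high-value combinations within 18 kg:
- magnetometer+sampler+relay: mass 2+8+7=17, value 11+27+27=65
- spectrometer+magnetometer+lidar+relay: mass 2+2+7+7=18, value 7+11+19+27=64
- spectrometer+sampler+relay: mass 2+8+7=17, value 7+27+27=61
- weather mast+lidar+relay: mass 4+7+7=18, value 13+19+27=59
Best: 65 sci.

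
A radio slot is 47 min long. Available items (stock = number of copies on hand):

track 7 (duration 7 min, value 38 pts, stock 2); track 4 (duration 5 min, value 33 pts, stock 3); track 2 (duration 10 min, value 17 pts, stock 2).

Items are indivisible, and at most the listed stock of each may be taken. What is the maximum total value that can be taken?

192 pts

Best selections within duration 47 and stock limits:
- 2×track 7 + 3×track 4 + 1×track 2: duration 39, value 192
- 2×track 7 + 2×track 4 + 2×track 2: duration 44, value 176
Best: 192 pts.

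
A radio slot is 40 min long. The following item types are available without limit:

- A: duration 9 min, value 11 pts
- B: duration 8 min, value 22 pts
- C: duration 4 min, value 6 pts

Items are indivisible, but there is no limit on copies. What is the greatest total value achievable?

Best value-per-unit is B at 22/8, and filling with it alone uses duration 5×8=40. No mix of the others beats 5×22 = 110.

110 pts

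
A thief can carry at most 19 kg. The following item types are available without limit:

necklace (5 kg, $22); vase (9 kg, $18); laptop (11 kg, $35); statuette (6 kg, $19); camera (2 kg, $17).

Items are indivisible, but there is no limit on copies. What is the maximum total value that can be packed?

$153

Best value-per-unit is camera at 17/2, and filling with it alone uses weight 9×2=18. No mix of the others beats 9×17 = 153.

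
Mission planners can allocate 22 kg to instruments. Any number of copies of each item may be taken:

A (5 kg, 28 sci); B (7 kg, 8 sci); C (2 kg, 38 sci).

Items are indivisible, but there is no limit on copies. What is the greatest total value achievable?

Best value-per-unit is C at 38/2, and filling with it alone uses mass 11×2=22. No mix of the others beats 11×38 = 418.

418 sci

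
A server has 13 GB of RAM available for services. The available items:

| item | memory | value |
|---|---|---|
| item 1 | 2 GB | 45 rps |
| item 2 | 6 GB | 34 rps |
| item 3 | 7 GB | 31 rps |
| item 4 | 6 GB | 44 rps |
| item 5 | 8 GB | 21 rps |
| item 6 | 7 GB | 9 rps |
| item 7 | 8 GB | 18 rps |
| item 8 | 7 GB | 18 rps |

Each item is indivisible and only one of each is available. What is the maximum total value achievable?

Check high-value combinations within 13 GB:
- item 1+item 4: memory 2+6=8, value 45+44=89
- item 1+item 2: memory 2+6=8, value 45+34=79
- item 2+item 4: memory 6+6=12, value 34+44=78
- item 1+item 3: memory 2+7=9, value 45+31=76
- item 3+item 4: memory 7+6=13, value 31+44=75
Best: 89 rps.

89 rps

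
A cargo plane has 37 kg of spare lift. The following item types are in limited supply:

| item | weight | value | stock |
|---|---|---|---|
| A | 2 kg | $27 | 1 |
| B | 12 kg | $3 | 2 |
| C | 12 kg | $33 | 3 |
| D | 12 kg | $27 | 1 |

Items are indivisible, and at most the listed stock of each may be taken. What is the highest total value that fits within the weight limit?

Top feasible selections:
- 3×C: weight 36, value 99
- 1×A + 2×C: weight 26, value 93
- 2×C + 1×D: weight 36, value 93
Best: $99.

$99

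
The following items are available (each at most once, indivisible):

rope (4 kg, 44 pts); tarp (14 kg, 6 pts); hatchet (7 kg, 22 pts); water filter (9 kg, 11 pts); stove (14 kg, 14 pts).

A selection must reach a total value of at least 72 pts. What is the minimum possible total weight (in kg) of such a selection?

20

Subsets with value ≥ 72, sorted by total weight:
- rope+hatchet+water filter: weight 20, value 77
- rope+hatchet+stove: weight 25, value 80
- rope+tarp+hatchet: weight 25, value 72
Minimum weight: 20 kg.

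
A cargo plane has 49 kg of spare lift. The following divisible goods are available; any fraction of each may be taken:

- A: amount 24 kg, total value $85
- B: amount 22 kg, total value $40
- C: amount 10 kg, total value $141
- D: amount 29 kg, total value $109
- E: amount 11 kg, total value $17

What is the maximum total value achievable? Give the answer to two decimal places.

285.42

Take in order of value per unit:
- C (141/10 per unit): all 10 → value 141, running total 141.00
- D (109/29 per unit): all 29 → value 109, running total 250.00
- A (85/24 per unit): 10 of 24 → value 10×85/24 = 35.4167, running total 285.42
Total 285.42.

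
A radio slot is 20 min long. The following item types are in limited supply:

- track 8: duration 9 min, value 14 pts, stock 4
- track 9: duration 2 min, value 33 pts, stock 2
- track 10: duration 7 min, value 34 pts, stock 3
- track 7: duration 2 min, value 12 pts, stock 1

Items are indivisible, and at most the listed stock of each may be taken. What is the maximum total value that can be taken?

Top feasible selections:
- 2×track 9 + 2×track 10 + 1×track 7: duration 20, value 146
- 2×track 9 + 2×track 10: duration 18, value 134
- 1×track 8 + 2×track 9 + 1×track 10: duration 20, value 114
Best: 146 pts.

146 pts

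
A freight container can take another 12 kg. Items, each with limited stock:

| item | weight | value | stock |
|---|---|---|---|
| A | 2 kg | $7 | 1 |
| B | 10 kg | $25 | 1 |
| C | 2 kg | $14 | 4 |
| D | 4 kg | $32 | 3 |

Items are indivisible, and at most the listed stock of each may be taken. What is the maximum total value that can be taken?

Best selections within weight 12 and stock limits:
- 3×D: weight 12, value 96
- 2×C + 2×D: weight 12, value 92
Best: $96.

$96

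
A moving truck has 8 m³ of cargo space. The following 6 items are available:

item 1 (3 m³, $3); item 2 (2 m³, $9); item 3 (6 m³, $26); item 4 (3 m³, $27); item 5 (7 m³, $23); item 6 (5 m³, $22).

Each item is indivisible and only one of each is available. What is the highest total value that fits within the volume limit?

Check high-value combinations within 8 m³:
- item 4+item 6: volume 3+5=8, value 27+22=49
- item 1+item 2+item 4: volume 3+2+3=8, value 3+9+27=39
- item 2+item 4: volume 2+3=5, value 9+27=36
- item 2+item 3: volume 2+6=8, value 9+26=35
- item 2+item 6: volume 2+5=7, value 9+22=31
Best: $49.

$49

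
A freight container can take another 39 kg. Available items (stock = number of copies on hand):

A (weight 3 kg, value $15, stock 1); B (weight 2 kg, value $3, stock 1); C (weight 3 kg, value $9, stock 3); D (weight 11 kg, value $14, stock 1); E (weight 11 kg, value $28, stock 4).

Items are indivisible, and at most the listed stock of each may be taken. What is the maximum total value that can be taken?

Best selections within weight 39 and stock limits:
- 1×A + 1×C + 3×E: weight 39, value 108
- 1×A + 1×B + 3×E: weight 38, value 102
- 2×C + 3×E: weight 39, value 102
- 1×A + 1×B + 3×C + 2×E: weight 36, value 101
Best: $108.

$108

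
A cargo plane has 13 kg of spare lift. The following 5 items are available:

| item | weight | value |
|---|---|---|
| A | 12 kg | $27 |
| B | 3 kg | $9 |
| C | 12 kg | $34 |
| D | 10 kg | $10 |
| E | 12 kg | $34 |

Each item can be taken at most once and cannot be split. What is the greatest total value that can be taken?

$34

This is a 0/1 knapsack; check combinations near the capacity.
- C: weight 12, value 34
- E: weight 12, value 34
- A: weight 12, value 27
- B+D: weight 3+10=13, value 9+10=19
Best: $34.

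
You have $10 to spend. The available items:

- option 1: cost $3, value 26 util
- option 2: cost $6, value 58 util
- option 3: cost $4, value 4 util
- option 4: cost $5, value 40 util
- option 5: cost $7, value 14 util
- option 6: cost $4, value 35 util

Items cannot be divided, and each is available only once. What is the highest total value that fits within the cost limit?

Check high-value combinations within $10:
- option 2+option 6: cost 6+4=10, value 58+35=93
- option 1+option 2: cost 3+6=9, value 26+58=84
- option 4+option 6: cost 5+4=9, value 40+35=75
Best: 93 util.

93 util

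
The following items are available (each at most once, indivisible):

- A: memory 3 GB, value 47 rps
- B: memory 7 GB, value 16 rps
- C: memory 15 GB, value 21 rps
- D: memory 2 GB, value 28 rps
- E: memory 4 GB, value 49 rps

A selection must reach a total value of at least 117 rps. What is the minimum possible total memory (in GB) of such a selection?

Subsets with value ≥ 117, sorted by total memory:
- A+D+E: memory 9, value 124
- A+B+D+E: memory 16, value 140
- A+C+E: memory 22, value 117
- A+C+D+E: memory 24, value 145
Minimum memory: 9 GB.

9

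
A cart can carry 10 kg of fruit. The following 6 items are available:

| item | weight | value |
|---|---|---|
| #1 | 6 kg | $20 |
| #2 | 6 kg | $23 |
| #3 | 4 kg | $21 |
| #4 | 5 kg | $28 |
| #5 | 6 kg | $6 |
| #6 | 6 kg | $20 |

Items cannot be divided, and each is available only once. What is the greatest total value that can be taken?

$49

Check high-value combinations within 10 kg:
- #3+#4: weight 4+5=9, value 21+28=49
- #2+#3: weight 6+4=10, value 23+21=44
- #1+#3: weight 6+4=10, value 20+21=41
Best: $49.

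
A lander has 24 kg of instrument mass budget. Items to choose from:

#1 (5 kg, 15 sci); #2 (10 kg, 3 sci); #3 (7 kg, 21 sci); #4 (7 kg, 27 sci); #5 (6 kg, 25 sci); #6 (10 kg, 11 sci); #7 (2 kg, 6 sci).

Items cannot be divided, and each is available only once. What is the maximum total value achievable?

79 sci

This is a 0/1 knapsack; check combinations near the capacity.
- #3+#4+#5+#7: mass 7+7+6+2=22, value 21+27+25+6=79
- #3+#4+#5: mass 7+7+6=20, value 21+27+25=73
- #1+#4+#5+#7: mass 5+7+6+2=20, value 15+27+25+6=73
- #1+#3+#4+#7: mass 5+7+7+2=21, value 15+21+27+6=69
- #1+#4+#5: mass 5+7+6=18, value 15+27+25=67
Best: 79 sci.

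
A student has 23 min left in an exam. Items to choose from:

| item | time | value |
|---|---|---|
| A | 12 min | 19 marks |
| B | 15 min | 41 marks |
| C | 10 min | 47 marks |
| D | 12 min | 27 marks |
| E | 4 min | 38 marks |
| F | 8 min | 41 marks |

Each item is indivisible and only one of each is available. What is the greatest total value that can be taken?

Check high-value combinations within 23 min:
- C+E+F: time 10+4+8=22, value 47+38+41=126
- C+F: time 10+8=18, value 47+41=88
- C+E: time 10+4=14, value 47+38=85
Best: 126 marks.

126 marks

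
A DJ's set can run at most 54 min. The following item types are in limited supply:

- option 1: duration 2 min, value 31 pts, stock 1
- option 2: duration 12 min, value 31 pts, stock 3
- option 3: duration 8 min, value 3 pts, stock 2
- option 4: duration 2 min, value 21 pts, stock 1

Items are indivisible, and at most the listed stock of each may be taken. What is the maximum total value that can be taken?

148 pts

Top feasible selections:
- 1×option 1 + 3×option 2 + 1×option 3 + 1×option 4: duration 48, value 148
- 1×option 1 + 3×option 2 + 1×option 4: duration 40, value 145
Best: 148 pts.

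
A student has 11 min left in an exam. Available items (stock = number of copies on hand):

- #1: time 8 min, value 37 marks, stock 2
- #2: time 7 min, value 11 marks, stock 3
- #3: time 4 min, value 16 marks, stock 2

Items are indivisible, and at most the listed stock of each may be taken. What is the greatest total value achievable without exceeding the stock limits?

Top feasible selections:
- 1×#1: time 8, value 37
- 2×#3: time 8, value 32
- 1×#2 + 1×#3: time 11, value 27
- 1×#3: time 4, value 16
Best: 37 marks.

37 marks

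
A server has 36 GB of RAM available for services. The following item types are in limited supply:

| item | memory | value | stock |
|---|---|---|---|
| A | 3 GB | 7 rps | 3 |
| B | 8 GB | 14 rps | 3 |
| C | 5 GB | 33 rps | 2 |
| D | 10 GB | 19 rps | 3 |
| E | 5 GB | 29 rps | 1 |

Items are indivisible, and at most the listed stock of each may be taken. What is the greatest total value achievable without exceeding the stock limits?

Top feasible selections:
- 3×A + 2×C + 1×D + 1×E: memory 34, value 135
- 1×A + 1×B + 2×C + 1×D + 1×E: memory 36, value 135
- 2×C + 2×D + 1×E: memory 35, value 133
Best: 135 rps.

135 rps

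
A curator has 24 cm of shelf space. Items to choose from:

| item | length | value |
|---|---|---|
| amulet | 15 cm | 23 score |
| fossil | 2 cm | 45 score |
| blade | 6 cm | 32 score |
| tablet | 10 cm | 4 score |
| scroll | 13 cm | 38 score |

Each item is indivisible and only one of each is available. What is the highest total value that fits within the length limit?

115 score

This is a 0/1 knapsack; check combinations near the capacity.
- fossil+blade+scroll: length 2+6+13=21, value 45+32+38=115
- amulet+fossil+blade: length 15+2+6=23, value 23+45+32=100
- fossil+scroll: length 2+13=15, value 45+38=83
Best: 115 score.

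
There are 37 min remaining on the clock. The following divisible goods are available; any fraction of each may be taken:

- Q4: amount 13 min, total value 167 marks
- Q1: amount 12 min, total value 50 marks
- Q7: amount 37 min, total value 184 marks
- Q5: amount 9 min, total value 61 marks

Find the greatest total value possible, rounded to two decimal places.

Take in order of value per unit:
- Q4 (167/13 per unit): all 13 → value 167, running total 167.00
- Q5 (61/9 per unit): all 9 → value 61, running total 228.00
- Q7 (184/37 per unit): 15 of 37 → value 15×184/37 = 74.5946, running total 302.59
Total 302.59.

302.59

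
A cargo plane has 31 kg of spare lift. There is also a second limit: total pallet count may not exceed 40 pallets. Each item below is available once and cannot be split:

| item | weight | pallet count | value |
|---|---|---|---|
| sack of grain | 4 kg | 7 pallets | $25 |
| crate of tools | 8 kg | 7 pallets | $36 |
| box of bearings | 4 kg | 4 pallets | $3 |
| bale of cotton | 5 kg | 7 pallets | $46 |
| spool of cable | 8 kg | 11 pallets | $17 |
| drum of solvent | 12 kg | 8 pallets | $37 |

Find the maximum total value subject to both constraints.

Feasible sets respecting both limits:
- sack of grain+crate of tools+bale of cotton+drum of solvent: weight 29, pallet count 29, value 144
- sack of grain+crate of tools+box of bearings+bale of cotton+spool of cable: weight 29, pallet count 36, value 127
- sack of grain+bale of cotton+spool of cable+drum of solvent: weight 29, pallet count 33, value 125
Best: $144.

$144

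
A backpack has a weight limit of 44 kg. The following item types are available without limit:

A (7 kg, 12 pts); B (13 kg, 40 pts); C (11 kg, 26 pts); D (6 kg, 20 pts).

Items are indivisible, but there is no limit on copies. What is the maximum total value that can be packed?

140 pts

Best value-per-unit is D at 20/6; filling with it alone gives 7×20 = 140.
Optimal mix: 2×B + 3×D → weight 44, value 140.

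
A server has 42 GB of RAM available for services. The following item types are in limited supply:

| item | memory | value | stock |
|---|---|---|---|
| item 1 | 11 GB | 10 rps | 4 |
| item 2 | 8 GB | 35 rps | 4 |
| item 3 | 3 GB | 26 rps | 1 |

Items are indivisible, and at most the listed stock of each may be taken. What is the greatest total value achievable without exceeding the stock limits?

Best selections within memory 42 and stock limits:
- 4×item 2 + 1×item 3: memory 35, value 166
- 1×item 1 + 3×item 2 + 1×item 3: memory 38, value 141
Best: 166 rps.

166 rps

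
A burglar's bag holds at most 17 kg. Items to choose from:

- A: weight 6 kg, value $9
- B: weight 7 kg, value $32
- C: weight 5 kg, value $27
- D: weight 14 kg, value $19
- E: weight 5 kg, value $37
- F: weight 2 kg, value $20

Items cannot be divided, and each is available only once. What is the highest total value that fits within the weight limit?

This is a 0/1 knapsack; check combinations near the capacity.
- B+C+E: weight 7+5+5=17, value 32+27+37=96
- B+E+F: weight 7+5+2=14, value 32+37+20=89
- C+E+F: weight 5+5+2=12, value 27+37+20=84
- B+C+F: weight 7+5+2=14, value 32+27+20=79
Best: $96.

$96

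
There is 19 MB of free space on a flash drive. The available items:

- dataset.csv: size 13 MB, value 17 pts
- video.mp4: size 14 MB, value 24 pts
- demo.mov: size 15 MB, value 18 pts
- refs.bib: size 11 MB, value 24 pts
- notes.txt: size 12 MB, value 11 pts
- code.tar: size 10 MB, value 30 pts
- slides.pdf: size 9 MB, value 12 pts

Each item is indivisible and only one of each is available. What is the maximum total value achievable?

Check high-value combinations within 19 MB:
- code.tar+slides.pdf: size 10+9=19, value 30+12=42
- code.tar: size 10, value 30
- refs.bib: size 11, value 24
Best: 42 pts.

42 pts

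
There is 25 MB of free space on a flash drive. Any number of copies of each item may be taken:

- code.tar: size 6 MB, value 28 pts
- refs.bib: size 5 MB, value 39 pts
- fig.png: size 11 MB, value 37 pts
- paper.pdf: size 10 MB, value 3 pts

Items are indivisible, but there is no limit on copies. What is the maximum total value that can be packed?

Best value-per-unit is refs.bib at 39/5, and filling with it alone uses size 5×5=25. No mix of the others beats 5×39 = 195.

195 pts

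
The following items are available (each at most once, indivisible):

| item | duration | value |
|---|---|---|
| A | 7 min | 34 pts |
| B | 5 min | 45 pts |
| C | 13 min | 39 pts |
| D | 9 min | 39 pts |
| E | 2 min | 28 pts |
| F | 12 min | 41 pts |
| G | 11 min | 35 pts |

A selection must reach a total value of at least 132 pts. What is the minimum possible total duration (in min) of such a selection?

23

Subsets with value ≥ 132, sorted by total duration:
- A+B+D+E: duration 23, value 146
- A+B+E+G: duration 25, value 142
Minimum duration: 23 min.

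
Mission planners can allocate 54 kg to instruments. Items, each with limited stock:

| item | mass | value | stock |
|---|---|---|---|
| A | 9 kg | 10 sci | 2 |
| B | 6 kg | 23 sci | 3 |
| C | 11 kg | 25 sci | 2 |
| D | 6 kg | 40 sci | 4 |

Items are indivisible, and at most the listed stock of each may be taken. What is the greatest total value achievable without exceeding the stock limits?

254 sci

Best selections within mass 54 and stock limits:
- 3×B + 1×C + 4×D: mass 53, value 254
- 1×A + 3×B + 4×D: mass 51, value 239
Best: 254 sci.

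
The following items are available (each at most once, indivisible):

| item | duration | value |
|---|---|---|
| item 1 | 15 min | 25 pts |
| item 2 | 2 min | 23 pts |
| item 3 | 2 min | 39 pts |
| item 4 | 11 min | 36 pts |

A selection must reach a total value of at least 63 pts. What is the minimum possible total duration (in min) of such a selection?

Subsets with value ≥ 63, sorted by total duration:
- item 3+item 4: duration 13, value 75
- item 2+item 3+item 4: duration 15, value 98
- item 1+item 3: duration 17, value 64
Minimum duration: 13 min.

13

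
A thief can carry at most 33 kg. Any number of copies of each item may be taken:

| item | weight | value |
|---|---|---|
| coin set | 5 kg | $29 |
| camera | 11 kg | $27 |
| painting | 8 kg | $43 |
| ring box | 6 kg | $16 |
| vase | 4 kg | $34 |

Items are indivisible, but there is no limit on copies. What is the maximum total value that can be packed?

$272

Best value-per-unit is vase at 34/4, and filling with it alone uses weight 8×4=32. No mix of the others beats 8×34 = 272.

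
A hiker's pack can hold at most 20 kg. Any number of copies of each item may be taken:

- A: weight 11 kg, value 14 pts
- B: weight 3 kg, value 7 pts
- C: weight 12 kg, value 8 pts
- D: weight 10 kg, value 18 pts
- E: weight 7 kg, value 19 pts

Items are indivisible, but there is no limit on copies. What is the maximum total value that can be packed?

Best value-per-unit is E at 19/7; filling with it alone gives 2×19 = 38.
Optimal mix: 2×B + 2×E → weight 20, value 52.

52 pts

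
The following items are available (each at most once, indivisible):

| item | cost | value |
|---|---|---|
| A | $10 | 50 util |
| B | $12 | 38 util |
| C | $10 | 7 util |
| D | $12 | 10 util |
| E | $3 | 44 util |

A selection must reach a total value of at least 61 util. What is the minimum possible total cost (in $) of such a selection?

Subsets with value ≥ 61, sorted by total cost:
- A+E: cost 13, value 94
- B+E: cost 15, value 82
- A+B: cost 22, value 88
Minimum cost: 13 $.

13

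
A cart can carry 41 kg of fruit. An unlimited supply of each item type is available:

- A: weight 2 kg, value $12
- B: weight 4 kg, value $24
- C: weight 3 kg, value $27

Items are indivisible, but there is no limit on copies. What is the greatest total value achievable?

$363

Best value-per-unit is C at 27/3; filling with it alone gives 13×27 = 351.
Optimal mix: 1×A + 13×C → weight 41, value 363.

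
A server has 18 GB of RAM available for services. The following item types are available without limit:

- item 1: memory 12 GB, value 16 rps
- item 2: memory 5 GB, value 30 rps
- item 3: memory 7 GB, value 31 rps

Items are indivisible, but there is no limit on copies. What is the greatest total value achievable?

Best value-per-unit is item 2 at 30/5; filling with it alone gives 3×30 = 90.
Optimal mix: 2×item 2 + 1×item 3 → memory 17, value 91.

91 rps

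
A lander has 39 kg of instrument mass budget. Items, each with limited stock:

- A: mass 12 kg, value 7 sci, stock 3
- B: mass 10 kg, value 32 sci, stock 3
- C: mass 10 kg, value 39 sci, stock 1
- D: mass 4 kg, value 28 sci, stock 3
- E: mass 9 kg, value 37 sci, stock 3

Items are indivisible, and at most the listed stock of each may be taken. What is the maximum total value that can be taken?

195 sci

Best selections within mass 39 and stock limits:
- 3×D + 3×E: mass 39, value 195
- 1×C + 2×D + 2×E: mass 36, value 169
- 2×D + 3×E: mass 35, value 167
Best: 195 sci.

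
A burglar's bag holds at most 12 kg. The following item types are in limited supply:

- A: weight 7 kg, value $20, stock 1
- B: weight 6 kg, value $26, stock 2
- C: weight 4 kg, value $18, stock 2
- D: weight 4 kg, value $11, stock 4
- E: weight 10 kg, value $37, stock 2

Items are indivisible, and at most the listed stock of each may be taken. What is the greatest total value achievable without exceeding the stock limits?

$52

Top feasible selections:
- 2×B: weight 12, value 52
- 2×C + 1×D: weight 12, value 47
- 1×B + 1×C: weight 10, value 44
Best: $52.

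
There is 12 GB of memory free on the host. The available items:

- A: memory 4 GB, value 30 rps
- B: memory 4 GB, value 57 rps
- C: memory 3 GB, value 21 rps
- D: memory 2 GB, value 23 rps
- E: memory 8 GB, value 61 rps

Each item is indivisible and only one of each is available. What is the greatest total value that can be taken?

118 rps

Check high-value combinations within 12 GB:
- B+E: memory 4+8=12, value 57+61=118
- A+B+D: memory 4+4+2=10, value 30+57+23=110
- A+B+C: memory 4+4+3=11, value 30+57+21=108
- B+C+D: memory 4+3+2=9, value 57+21+23=101
- A+E: memory 4+8=12, value 30+61=91
Best: 118 rps.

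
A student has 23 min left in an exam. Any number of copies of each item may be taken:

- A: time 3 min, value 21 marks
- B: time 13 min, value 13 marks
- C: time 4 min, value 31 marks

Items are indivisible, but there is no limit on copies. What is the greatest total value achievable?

176 marks

Best value-per-unit is C at 31/4; filling with it alone gives 5×31 = 155.
Optimal mix: 1×A + 5×C → time 23, value 176.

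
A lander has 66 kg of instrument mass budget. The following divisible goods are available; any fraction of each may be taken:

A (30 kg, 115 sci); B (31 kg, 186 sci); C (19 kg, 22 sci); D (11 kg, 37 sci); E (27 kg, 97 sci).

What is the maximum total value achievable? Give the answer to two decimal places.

Take in order of value per unit:
- B (186/31 per unit): all 31 → value 186, running total 186.00
- A (115/30 per unit): all 30 → value 115, running total 301.00
- E (97/27 per unit): 5 of 27 → value 5×97/27 = 17.9630, running total 318.96
Total 318.96.

318.96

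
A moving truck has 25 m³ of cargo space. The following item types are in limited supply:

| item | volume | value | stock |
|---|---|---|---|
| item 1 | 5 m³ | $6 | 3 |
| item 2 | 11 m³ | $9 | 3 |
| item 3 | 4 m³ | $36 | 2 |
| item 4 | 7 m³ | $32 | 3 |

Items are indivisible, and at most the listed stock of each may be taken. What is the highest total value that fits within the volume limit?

Best selections within volume 25 and stock limits:
- 2×item 3 + 2×item 4: volume 22, value 136
- 1×item 3 + 3×item 4: volume 25, value 132
Best: $136.

$136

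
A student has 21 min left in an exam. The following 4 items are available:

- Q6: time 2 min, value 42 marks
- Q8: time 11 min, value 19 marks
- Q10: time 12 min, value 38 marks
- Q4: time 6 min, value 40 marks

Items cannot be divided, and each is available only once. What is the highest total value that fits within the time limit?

120 marks

Check high-value combinations within 21 min:
- Q6+Q10+Q4: time 2+12+6=20, value 42+38+40=120
- Q6+Q8+Q4: time 2+11+6=19, value 42+19+40=101
- Q6+Q4: time 2+6=8, value 42+40=82
Best: 120 marks.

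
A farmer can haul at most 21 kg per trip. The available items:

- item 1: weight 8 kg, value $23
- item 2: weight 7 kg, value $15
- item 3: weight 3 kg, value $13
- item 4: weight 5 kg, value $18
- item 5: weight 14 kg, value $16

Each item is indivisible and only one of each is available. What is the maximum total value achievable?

$56

Check high-value combinations within 21 kg:
- item 1+item 2+item 4: weight 8+7+5=20, value 23+15+18=56
- item 1+item 3+item 4: weight 8+3+5=16, value 23+13+18=54
- item 1+item 2+item 3: weight 8+7+3=18, value 23+15+13=51
- item 2+item 3+item 4: weight 7+3+5=15, value 15+13+18=46
Best: $56.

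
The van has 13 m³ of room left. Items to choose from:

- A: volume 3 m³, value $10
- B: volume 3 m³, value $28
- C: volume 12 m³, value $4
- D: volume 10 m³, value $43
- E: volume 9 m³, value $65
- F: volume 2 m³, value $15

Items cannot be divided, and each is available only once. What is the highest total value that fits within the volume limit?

Check high-value combinations within 13 m³:
- B+E: volume 3+9=12, value 28+65=93
- E+F: volume 9+2=11, value 65+15=80
- A+E: volume 3+9=12, value 10+65=75
Best: $93.

$93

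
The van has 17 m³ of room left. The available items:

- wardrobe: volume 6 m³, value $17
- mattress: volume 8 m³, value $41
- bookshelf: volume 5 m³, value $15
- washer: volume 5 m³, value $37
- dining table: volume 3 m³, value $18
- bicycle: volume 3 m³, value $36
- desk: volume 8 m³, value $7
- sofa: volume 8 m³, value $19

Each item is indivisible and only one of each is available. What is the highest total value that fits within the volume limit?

$114

Check high-value combinations within 17 m³:
- mattress+washer+bicycle: volume 8+5+3=16, value 41+37+36=114
- wardrobe+washer+dining table+bicycle: volume 6+5+3+3=17, value 17+37+18+36=108
- bookshelf+washer+dining table+bicycle: volume 5+5+3+3=16, value 15+37+18+36=106
Best: $114.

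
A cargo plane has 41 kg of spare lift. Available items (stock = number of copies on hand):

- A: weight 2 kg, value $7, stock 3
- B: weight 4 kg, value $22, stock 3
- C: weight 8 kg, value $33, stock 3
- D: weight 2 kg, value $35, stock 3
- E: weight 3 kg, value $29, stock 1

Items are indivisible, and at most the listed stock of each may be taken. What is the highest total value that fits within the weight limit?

$280

Best selections within weight 41 and stock limits:
- 2×A + 3×B + 2×C + 3×D + 1×E: weight 41, value 280
- 2×B + 3×C + 3×D + 1×E: weight 41, value 277
- 1×A + 3×B + 2×C + 3×D + 1×E: weight 39, value 273
Best: $280.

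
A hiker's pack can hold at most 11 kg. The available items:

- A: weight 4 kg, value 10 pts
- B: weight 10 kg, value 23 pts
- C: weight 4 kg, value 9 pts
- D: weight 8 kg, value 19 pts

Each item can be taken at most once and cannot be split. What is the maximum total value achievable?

23 pts

Check high-value combinations within 11 kg:
- B: weight 10, value 23
- A+C: weight 4+4=8, value 10+9=19
- D: weight 8, value 19
Best: 23 pts.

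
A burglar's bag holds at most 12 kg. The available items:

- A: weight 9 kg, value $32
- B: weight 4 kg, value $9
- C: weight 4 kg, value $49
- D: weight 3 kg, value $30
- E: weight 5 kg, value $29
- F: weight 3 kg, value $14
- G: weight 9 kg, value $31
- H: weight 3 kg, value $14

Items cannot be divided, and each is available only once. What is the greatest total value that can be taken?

$108

Check high-value combinations within 12 kg:
- C+D+E: weight 4+3+5=12, value 49+30+29=108
- C+D+F: weight 4+3+3=10, value 49+30+14=93
- C+D+H: weight 4+3+3=10, value 49+30+14=93
- C+E+F: weight 4+5+3=12, value 49+29+14=92
Best: $108.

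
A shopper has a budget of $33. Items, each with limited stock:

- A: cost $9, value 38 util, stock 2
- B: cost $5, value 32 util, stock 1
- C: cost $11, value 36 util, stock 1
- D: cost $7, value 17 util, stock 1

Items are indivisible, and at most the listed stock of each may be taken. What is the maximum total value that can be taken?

125 util

Best selections within cost 33 and stock limits:
- 2×A + 1×B + 1×D: cost 30, value 125
- 1×A + 1×B + 1×C + 1×D: cost 32, value 123
- 2×A + 1×C: cost 29, value 112
Best: 125 util.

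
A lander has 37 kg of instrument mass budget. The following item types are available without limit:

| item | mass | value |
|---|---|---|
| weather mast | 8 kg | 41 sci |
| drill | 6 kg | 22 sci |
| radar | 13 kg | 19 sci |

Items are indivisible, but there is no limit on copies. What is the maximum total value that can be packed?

Best value-per-unit is weather mast at 41/8; filling with it alone gives 4×41 = 164.
Optimal mix: 3×weather mast + 2×drill → mass 36, value 167.

167 sci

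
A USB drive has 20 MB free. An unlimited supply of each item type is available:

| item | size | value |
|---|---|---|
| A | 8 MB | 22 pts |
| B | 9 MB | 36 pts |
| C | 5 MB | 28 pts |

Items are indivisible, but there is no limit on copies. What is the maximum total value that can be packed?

Best value-per-unit is C at 28/5, and filling with it alone uses size 4×5=20. No mix of the others beats 4×28 = 112.

112 pts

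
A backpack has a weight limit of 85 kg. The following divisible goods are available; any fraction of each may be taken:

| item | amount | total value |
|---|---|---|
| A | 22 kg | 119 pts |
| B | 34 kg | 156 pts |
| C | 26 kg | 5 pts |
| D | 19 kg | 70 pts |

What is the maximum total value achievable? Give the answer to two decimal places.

346.92

Take in order of value per unit:
- A (119/22 per unit): all 22 → value 119, running total 119.00
- B (156/34 per unit): all 34 → value 156, running total 275.00
- D (70/19 per unit): all 19 → value 70, running total 345.00
- C (5/26 per unit): 10 of 26 → value 10×5/26 = 1.9231, running total 346.92
Total 346.92.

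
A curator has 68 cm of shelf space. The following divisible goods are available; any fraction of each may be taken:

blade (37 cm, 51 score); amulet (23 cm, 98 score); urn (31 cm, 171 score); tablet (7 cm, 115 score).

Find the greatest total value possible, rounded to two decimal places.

Take in order of value per unit:
- tablet (115/7 per unit): all 7 → value 115, running total 115.00
- urn (171/31 per unit): all 31 → value 171, running total 286.00
- amulet (98/23 per unit): all 23 → value 98, running total 384.00
- blade (51/37 per unit): 7 of 37 → value 7×51/37 = 9.6486, running total 393.65
Total 393.65.

393.65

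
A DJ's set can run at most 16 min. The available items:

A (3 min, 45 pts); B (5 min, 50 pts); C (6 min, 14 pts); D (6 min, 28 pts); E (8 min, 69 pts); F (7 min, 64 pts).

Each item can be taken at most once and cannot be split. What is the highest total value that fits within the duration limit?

164 pts

Check high-value combinations within 16 min:
- A+B+E: duration 3+5+8=16, value 45+50+69=164
- A+B+F: duration 3+5+7=15, value 45+50+64=159
- A+D+F: duration 3+6+7=16, value 45+28+64=137
Best: 164 pts.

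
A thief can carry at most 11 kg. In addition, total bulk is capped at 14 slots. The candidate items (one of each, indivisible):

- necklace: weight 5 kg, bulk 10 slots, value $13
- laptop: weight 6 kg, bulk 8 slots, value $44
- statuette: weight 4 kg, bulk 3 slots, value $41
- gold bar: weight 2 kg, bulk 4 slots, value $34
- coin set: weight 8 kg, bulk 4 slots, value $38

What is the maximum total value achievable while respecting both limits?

Feasible sets respecting both limits:
- laptop+statuette: weight 10, bulk 11, value 85
- laptop+gold bar: weight 8, bulk 12, value 78
- statuette+gold bar: weight 6, bulk 7, value 75
Best: $85.

$85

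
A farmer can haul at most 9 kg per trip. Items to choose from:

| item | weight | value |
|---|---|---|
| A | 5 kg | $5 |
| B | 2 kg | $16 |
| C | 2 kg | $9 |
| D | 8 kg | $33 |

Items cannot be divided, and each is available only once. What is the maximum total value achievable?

Check high-value combinations within 9 kg:
- D: weight 8, value 33
- A+B+C: weight 5+2+2=9, value 5+16+9=30
- B+C: weight 2+2=4, value 16+9=25
Best: $33.

$33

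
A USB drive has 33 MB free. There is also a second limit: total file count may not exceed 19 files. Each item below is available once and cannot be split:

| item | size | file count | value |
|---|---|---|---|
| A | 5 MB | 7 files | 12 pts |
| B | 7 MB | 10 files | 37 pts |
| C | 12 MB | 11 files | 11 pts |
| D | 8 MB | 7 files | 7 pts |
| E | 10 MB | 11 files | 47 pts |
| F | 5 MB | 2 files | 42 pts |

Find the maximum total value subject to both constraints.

Feasible sets respecting both limits:
- A+B+F: size 17, file count 19, value 91
- E+F: size 15, file count 13, value 89
- B+D+F: size 20, file count 19, value 86
- B+F: size 12, file count 12, value 79
Best: 91 pts.

91 pts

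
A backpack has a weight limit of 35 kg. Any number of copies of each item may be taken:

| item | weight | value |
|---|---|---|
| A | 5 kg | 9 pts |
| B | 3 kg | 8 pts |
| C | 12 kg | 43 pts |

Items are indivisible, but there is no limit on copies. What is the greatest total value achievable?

111 pts

Best value-per-unit is C at 43/12; filling with it alone gives 2×43 = 86.
Optimal mix: 1×A + 2×B + 2×C → weight 35, value 111.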